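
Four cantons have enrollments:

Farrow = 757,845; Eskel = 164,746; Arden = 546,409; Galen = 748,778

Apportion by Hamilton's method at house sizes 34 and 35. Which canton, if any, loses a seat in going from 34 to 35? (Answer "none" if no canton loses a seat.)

At 34 seats: Farrow 12, Eskel 3, Arden 8, Galen 11.
At 35 seats: Farrow 12, Eskel 2, Arden 9, Galen 12.
Eskel drops from 3 to 2.

Eskel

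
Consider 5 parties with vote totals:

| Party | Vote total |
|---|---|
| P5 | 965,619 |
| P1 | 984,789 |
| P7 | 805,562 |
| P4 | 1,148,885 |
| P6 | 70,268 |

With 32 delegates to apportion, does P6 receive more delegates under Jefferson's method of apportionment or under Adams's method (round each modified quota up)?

Adams

Jefferson: P5 8, P1 8, P7 7, P4 9, P6 0.
Adams: P5 8, P1 8, P7 6, P4 9, P6 1.
P6 gets 0 under Jefferson and 1 under Adams.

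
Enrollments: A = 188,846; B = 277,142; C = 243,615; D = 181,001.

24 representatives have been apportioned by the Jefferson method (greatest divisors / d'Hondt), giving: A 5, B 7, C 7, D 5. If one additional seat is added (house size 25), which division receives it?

B

Priority for the next seat is population ÷ (current seats + 1).
Priorities: A 31474.333, B 34642.750, C 30451.875, D 30166.833.
Highest priority: B.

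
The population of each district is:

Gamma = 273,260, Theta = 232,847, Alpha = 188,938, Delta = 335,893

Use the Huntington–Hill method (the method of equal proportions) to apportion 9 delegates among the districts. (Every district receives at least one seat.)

With divisor 122579: modified quotas Gamma 2.229, Theta 1.900, Alpha 1.541, Delta 2.740.
Geometric-mean thresholds: Gamma √(2·3)=2.449, Theta √(1·2)=1.414, Alpha √(1·2)=1.414, Delta √(2·3)=2.449.
Each quota rounded against its threshold gives Gamma 2, Theta 2, Alpha 2, Delta 3 (total 9).

Gamma=2; Theta=2; Alpha=2; Delta=3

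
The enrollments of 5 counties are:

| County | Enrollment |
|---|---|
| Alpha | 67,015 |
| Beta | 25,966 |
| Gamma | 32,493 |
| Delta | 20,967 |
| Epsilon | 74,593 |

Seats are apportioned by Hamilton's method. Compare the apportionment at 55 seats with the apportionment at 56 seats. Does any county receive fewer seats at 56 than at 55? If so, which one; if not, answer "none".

At 55 seats: Alpha 17, Beta 6, Gamma 8, Delta 5, Epsilon 19.
At 56 seats: Alpha 17, Beta 7, Gamma 8, Delta 5, Epsilon 19.
No county's allocation decreased.

none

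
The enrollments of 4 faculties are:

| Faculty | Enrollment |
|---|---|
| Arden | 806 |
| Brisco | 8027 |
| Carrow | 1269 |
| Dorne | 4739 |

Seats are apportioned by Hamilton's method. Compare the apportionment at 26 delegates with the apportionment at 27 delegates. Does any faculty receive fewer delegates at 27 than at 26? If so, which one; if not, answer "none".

Arden

At 26 seats: Arden 2, Brisco 14, Carrow 2, Dorne 8.
At 27 seats: Arden 1, Brisco 15, Carrow 2, Dorne 9.
Arden drops from 2 to 1.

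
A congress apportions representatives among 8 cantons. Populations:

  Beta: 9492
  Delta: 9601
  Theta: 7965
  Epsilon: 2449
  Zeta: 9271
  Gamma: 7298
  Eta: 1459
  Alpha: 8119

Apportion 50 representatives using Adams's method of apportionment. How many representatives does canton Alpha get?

7

Standard divisor 55654/50 ≈ 1113.08; standard quotas: Beta 8.528, Delta 8.626, Theta 7.156, Epsilon 2.200, Zeta 8.329, Gamma 6.557, Eta 1.311, Alpha 7.294.
Rounding up gives 9, 9, 8, 3, 9, 7, 2, 8 = 55 seats, so the divisor must be adjusted.
With modified divisor 1210: modified quotas Beta 7.845, Delta 7.935, Theta 6.583, Epsilon 2.024, Zeta 7.662, Gamma 6.031, Eta 1.206, Alpha 6.710.
Rounding up: Beta 8, Delta 8, Theta 7, Epsilon 3, Zeta 8, Gamma 7, Eta 2, Alpha 7 (total 50).
Alpha receives 7.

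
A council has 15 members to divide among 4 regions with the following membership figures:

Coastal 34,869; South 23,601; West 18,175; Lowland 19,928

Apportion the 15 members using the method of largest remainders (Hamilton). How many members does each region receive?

Coastal: 5, South: 4, West: 3, Lowland: 3

The standard divisor is 96573/15 ≈ 6438.2.
Standard quotas: Coastal 5.4160, South 3.6658, West 2.8230, Lowland 3.0953.
Lower quotas: Coastal 5, South 3, West 2, Lowland 3 (sum 13, leaving 2 seats).
Remainders in descending order: West 0.8230, South 0.6658, Coastal 0.4160, Lowland 0.0953.
The surplus seats go to West, South.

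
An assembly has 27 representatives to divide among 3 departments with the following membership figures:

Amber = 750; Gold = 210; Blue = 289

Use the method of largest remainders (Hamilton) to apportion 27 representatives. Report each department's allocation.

Amber 16, Gold 5, Blue 6

Standard divisor: 1249 ÷ 27 ≈ 46.259.
Standard quotas: Amber 16.213, Gold 4.540, Blue 6.247.
Lower quotas: Amber 16, Gold 4, Blue 6 (sum 26, leaving 1 seat).
Remainders in descending order: Gold 0.540, Blue 0.247, Amber 0.213.
The surplus seat goes to Gold.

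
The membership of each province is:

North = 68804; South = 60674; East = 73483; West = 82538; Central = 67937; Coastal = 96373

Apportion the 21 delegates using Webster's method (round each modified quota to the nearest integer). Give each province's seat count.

North 3; South 3; East 3; West 4; Central 3; Coastal 5

Standard divisor 449809/21 ≈ 21419.476; standard quotas: North 3.212, South 2.833, East 3.431, West 3.853, Central 3.172, Coastal 4.499.
Rounding to the nearest integer gives 3, 3, 3, 4, 3, 4 = 20 seats, so the divisor must be adjusted.
With modified divisor 21200: modified quotas North 3.245, South 2.862, East 3.466, West 3.893, Central 3.205, Coastal 4.546.
Rounding to the nearest integer: North 3, South 3, East 3, West 4, Central 3, Coastal 5 (total 21).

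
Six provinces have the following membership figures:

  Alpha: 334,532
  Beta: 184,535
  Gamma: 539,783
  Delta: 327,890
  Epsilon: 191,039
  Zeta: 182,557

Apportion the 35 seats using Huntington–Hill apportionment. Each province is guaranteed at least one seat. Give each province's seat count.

Alpha 7; Beta 4; Gamma 10; Delta 6; Epsilon 4; Zeta 4

With divisor 51543: modified quotas Alpha 6.490, Beta 3.580, Gamma 10.472, Delta 6.361, Epsilon 3.706, Zeta 3.542.
Geometric-mean thresholds: Alpha √(6·7)=6.481, Beta √(3·4)=3.464, Gamma √(10·11)=10.488, Delta √(6·7)=6.481, Epsilon √(3·4)=3.464, Zeta √(3·4)=3.464.
Each quota rounded against its threshold gives Alpha 7, Beta 4, Gamma 10, Delta 6, Epsilon 4, Zeta 4 (total 35).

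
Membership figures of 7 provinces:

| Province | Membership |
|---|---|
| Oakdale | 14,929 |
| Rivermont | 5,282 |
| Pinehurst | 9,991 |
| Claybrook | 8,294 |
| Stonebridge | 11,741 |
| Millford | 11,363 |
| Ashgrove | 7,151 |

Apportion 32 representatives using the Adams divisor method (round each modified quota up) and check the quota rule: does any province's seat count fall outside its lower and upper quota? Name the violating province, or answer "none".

Standard quotas: Oakdale 6.949, Rivermont 2.458, Pinehurst 4.650, Claybrook 3.860, Stonebridge 5.465, Millford 5.289, Ashgrove 3.328.
Adams allocation: Oakdale 7, Rivermont 3, Pinehurst 5, Claybrook 4, Stonebridge 5, Millford 5, Ashgrove 3.
Every allocation lies between the lower and upper quota.

none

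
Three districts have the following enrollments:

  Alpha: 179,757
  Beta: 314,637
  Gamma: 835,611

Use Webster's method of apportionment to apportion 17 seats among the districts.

Standard divisor 1330005/17 ≈ 78235.588; standard quotas: Alpha 2.298, Beta 4.022, Gamma 10.681.
Rounding to the nearest integer gives Alpha 2, Beta 4, Gamma 11 — total 17, matching the house size, so no adjustment is needed.

Alpha 2, Beta 4, Gamma 11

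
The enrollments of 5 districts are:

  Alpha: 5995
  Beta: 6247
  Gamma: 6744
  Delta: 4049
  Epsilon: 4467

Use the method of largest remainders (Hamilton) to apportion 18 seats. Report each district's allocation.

Alpha 4; Beta 4; Gamma 4; Delta 3; Epsilon 3

Standard divisor: 27502 ÷ 18 ≈ 1527.889.
Standard quotas: Alpha 3.9237, Beta 4.0886, Gamma 4.4139, Delta 2.6501, Epsilon 2.9236.
Lower quotas: Alpha 3, Beta 4, Gamma 4, Delta 2, Epsilon 2 (sum 15, leaving 3 seats).
Remainders in descending order: Alpha 0.9237, Epsilon 0.9236, Delta 0.6501, Gamma 0.4139, Beta 0.0886.
The surplus seats go to Alpha, Epsilon, Delta.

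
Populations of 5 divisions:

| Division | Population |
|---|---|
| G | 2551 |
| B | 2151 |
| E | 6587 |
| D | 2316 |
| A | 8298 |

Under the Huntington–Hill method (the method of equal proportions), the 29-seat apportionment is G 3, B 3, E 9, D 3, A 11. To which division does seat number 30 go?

G

Priority for the next seat is population ÷ (√(s·(s+1))).
Priorities: G 736.410, B 620.940, E 694.331, D 668.572, A 722.248.
Highest priority: G.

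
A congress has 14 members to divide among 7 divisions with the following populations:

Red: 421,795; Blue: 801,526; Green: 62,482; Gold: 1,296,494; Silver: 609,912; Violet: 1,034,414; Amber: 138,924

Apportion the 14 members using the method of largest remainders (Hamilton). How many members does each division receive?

Red: 1; Blue: 3; Green: 0; Gold: 4; Silver: 2; Violet: 3; Amber: 1

The standard divisor is 4365547/14 ≈ 311824.786.
Standard quotas: Red 1.3527, Blue 2.5704, Green 0.2004, Gold 4.1578, Silver 1.9559, Violet 3.3173, Amber 0.4455.
Lower quotas: Red 1, Blue 2, Green 0, Gold 4, Silver 1, Violet 3, Amber 0 (sum 11, leaving 3 seats).
Remainders in descending order: Silver 0.9559, Blue 0.5704, Amber 0.4455, Red 0.3527, Violet 0.3173, Green 0.2004, Gold 0.1578.
The surplus seats go to Silver, Blue, Amber.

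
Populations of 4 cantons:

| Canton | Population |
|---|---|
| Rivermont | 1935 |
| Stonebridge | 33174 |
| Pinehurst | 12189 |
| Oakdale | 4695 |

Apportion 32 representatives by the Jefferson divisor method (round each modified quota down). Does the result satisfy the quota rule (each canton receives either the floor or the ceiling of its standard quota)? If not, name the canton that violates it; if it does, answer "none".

Standard quotas: Rivermont 1.191, Stonebridge 20.418, Pinehurst 7.502, Oakdale 2.890.
Jefferson allocation: Rivermont 1, Stonebridge 21, Pinehurst 7, Oakdale 3.
Every allocation lies between the lower and upper quota.

none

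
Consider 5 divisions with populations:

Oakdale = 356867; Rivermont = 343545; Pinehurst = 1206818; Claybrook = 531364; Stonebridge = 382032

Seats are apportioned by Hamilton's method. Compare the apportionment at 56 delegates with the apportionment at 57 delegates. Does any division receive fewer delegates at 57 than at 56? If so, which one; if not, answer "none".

none

At 56 seats: Oakdale 7, Rivermont 7, Pinehurst 24, Claybrook 10, Stonebridge 8.
At 57 seats: Oakdale 7, Rivermont 7, Pinehurst 24, Claybrook 11, Stonebridge 8.
No division's allocation decreased.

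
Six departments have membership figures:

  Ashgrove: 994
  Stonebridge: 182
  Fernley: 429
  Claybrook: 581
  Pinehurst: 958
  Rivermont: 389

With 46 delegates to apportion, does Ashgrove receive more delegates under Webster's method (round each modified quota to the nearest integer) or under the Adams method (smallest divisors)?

Webster

Webster: Ashgrove 13, Stonebridge 2, Fernley 6, Claybrook 8, Pinehurst 12, Rivermont 5.
Adams: Ashgrove 12, Stonebridge 3, Fernley 6, Claybrook 8, Pinehurst 12, Rivermont 5.
Ashgrove gets 13 under Webster and 12 under Adams.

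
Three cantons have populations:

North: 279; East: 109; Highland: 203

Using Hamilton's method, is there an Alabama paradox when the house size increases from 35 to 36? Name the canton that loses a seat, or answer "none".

At 35 seats: North 17, East 6, Highland 12.
At 36 seats: North 17, East 7, Highland 12.
No canton's allocation decreased.

none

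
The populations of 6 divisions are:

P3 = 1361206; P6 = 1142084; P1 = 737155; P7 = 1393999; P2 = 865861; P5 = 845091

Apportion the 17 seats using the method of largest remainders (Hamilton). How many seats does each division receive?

Standard divisor: 6345396 ÷ 17 ≈ 373258.588.
Standard quotas: P3 3.6468, P6 3.0598, P1 1.9749, P7 3.7347, P2 2.3197, P5 2.2641.
Lower quotas: P3 3, P6 3, P1 1, P7 3, P2 2, P5 2 (sum 14, leaving 3 seats).
Remainders in descending order: P1 0.9749, P7 0.7347, P3 0.6468, P2 0.3197, P5 0.2641, P6 0.0598.
The surplus seats go to P1, P7, P3.

P3: 4, P6: 3, P1: 2, P7: 4, P2: 2, P5: 2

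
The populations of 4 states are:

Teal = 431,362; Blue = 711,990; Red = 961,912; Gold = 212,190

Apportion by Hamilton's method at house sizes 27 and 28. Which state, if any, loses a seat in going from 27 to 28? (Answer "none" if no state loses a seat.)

At 27 seats: Teal 5, Blue 8, Red 11, Gold 3.
At 28 seats: Teal 5, Blue 9, Red 12, Gold 2.
Gold drops from 3 to 2.

Gold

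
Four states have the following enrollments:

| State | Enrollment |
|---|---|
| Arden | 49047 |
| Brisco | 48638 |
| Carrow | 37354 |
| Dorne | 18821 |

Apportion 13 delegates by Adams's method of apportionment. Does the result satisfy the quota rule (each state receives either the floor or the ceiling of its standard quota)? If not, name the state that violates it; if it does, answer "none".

Standard quotas: Arden 4.144, Brisco 4.110, Carrow 3.156, Dorne 1.590.
Adams allocation: Arden 4, Brisco 4, Carrow 3, Dorne 2.
Every allocation lies between the lower and upper quota.

none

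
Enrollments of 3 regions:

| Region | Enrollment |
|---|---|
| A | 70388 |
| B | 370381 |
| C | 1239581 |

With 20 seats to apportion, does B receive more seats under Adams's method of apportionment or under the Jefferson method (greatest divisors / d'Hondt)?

Adams: A 1, B 5, C 14.
Jefferson: A 0, B 4, C 16.
B gets 5 under Adams and 4 under Jefferson.

Adams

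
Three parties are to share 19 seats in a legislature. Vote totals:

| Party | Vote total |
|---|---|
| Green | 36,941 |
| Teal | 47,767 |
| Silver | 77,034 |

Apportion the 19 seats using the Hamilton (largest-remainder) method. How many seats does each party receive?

Green: 4; Teal: 6; Silver: 9

Total 161742; standard divisor 161742/19 ≈ 8512.737.
Standard quotas: Green 4.3395, Teal 5.6112, Silver 9.0493.
Lower quotas: Green 4, Teal 5, Silver 9 (sum 18, leaving 1 seat).
Remainders in descending order: Teal 0.6112, Green 0.3395, Silver 0.0493.
Largest remainder: Teal receives the extra seat.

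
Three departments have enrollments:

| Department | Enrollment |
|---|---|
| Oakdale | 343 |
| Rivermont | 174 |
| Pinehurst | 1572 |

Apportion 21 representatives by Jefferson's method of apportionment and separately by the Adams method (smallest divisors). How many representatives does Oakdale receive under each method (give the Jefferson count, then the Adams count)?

Jefferson: Oakdale 3, Rivermont 1, Pinehurst 17.
Adams: Oakdale 4, Rivermont 2, Pinehurst 15.
Oakdale gets 3 under Jefferson and 4 under Adams.

3 and 4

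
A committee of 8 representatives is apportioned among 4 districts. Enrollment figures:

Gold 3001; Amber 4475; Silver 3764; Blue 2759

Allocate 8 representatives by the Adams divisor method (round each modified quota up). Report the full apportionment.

Standard divisor 13999/8 ≈ 1749.875; standard quotas: Gold 1.715, Amber 2.557, Silver 2.151, Blue 1.577.
Rounding up gives 2, 3, 3, 2 = 10 seats, so the divisor must be adjusted.
With modified divisor 2500: modified quotas Gold 1.200, Amber 1.790, Silver 1.506, Blue 1.104.
Rounding up: Gold 2, Amber 2, Silver 2, Blue 2 (total 8).

Gold 2, Amber 2, Silver 2, Blue 2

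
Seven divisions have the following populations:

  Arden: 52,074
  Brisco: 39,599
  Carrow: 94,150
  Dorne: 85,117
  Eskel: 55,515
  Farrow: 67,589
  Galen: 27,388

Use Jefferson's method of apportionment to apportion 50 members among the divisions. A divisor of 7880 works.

Arden 6, Brisco 5, Carrow 11, Dorne 10, Eskel 7, Farrow 8, Galen 3

With modified divisor 7880: modified quotas Arden 6.608, Brisco 5.025, Carrow 11.948, Dorne 10.802, Eskel 7.045, Farrow 8.577, Galen 3.476.
Rounding down: Arden 6, Brisco 5, Carrow 11, Dorne 10, Eskel 7, Farrow 8, Galen 3 (total 50).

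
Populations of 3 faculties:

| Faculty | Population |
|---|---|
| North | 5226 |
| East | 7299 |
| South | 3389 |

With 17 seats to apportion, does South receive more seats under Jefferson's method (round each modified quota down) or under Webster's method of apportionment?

Jefferson: North 6, East 8, South 3.
Webster: North 5, East 8, South 4.
South gets 3 under Jefferson and 4 under Webster.

Webster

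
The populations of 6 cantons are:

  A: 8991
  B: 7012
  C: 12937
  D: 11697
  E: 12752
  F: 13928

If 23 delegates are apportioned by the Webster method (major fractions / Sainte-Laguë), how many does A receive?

3

Standard divisor 67317/23 ≈ 2926.826; standard quotas: A 3.072, B 2.396, C 4.420, D 3.996, E 4.357, F 4.759.
Rounding to the nearest integer gives 3, 2, 4, 4, 4, 5 = 22 seats, so the divisor must be adjusted.
With modified divisor 2850: modified quotas A 3.155, B 2.460, C 4.539, D 4.104, E 4.474, F 4.887.
Rounding to the nearest integer: A 3, B 2, C 5, D 4, E 4, F 5 (total 23).
A receives 3.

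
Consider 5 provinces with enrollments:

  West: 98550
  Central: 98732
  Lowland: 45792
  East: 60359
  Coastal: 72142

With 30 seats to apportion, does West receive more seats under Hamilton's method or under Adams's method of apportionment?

Hamilton

Hamilton: West 8, Central 8, Lowland 3, East 5, Coastal 6.
Adams: West 7, Central 8, Lowland 4, East 5, Coastal 6.
West gets 8 under Hamilton and 7 under Adams.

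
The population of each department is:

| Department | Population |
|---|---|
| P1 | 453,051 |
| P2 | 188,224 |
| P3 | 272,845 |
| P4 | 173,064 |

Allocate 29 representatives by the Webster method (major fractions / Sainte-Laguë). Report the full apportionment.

P1 12, P2 5, P3 7, P4 5

Standard divisor 1087184/29 ≈ 37489.103; standard quotas: P1 12.085, P2 5.021, P3 7.278, P4 4.616.
Rounding to the nearest integer gives P1 12, P2 5, P3 7, P4 5 — total 29, matching the house size, so no adjustment is needed.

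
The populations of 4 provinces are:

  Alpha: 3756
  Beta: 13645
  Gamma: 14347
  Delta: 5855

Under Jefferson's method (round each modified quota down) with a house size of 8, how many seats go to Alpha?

1

Standard divisor 37603/8 ≈ 4700.375; standard quotas: Alpha 0.799, Beta 2.903, Gamma 3.052, Delta 1.246.
Rounding down gives 0, 2, 3, 1 = 6 seats, so the divisor must be adjusted.
With modified divisor 3670: modified quotas Alpha 1.023, Beta 3.718, Gamma 3.909, Delta 1.595.
Rounding down: Alpha 1, Beta 3, Gamma 3, Delta 1 (total 8).
Alpha receives 1.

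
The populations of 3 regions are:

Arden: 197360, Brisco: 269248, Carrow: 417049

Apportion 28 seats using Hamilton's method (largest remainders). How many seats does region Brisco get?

9

Standard divisor: 883657 ÷ 28 ≈ 31559.179.
Standard quotas: Arden 6.2536, Brisco 8.5315, Carrow 13.2148.
Lower quotas: Arden 6, Brisco 8, Carrow 13 (sum 27, leaving 1 seat).
Remainders in descending order: Brisco 0.5315, Arden 0.2536, Carrow 0.2148.
Largest remainder: Brisco receives the extra seat.
Brisco receives 9.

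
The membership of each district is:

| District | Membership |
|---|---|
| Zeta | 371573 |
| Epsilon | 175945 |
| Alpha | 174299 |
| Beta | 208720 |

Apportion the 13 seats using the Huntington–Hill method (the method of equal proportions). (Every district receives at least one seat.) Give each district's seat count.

Zeta=5, Epsilon=3, Alpha=2, Beta=3

With divisor 71493: modified quotas Zeta 5.197, Epsilon 2.461, Alpha 2.438, Beta 2.919.
Geometric-mean thresholds: Zeta √(5·6)=5.477, Epsilon √(2·3)=2.449, Alpha √(2·3)=2.449, Beta √(2·3)=2.449.
Each quota rounded against its threshold gives Zeta 5, Epsilon 3, Alpha 2, Beta 3 (total 13).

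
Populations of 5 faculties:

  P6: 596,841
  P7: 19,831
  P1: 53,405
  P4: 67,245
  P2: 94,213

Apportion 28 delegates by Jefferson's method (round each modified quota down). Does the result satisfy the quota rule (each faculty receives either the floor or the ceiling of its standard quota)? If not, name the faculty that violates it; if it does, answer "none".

P6

Standard quotas: P6 20.097, P7 0.668, P1 1.798, P4 2.264, P2 3.172.
Jefferson allocation: P6 22, P7 0, P1 1, P4 2, P2 3.
P6 has quota 20.097 (lower 20, upper 21) but receives 22 — outside the quota interval.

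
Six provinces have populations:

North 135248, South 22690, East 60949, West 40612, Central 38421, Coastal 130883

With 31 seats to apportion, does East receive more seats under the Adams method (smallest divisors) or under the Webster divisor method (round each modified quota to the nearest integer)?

Adams

Adams: North 9, South 2, East 5, West 3, Central 3, Coastal 9.
Webster: North 10, South 2, East 4, West 3, Central 3, Coastal 9.
East gets 5 under Adams and 4 under Webster.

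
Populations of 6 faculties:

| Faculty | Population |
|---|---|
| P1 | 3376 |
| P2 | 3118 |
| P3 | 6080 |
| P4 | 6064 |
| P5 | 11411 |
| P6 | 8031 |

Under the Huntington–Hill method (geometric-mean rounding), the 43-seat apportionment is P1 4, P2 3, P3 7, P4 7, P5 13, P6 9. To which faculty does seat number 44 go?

P2

Priority for the next seat is population ÷ (√(s·(s+1))).
Priorities: P1 754.897, P2 900.089, P3 812.474, P4 810.336, P5 845.840, P6 846.542.
Highest priority: P2.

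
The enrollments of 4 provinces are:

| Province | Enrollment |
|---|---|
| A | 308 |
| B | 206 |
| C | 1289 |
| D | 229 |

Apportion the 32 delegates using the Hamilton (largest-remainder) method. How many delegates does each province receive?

A 5, B 3, C 20, D 4

Standard divisor: 2032 ÷ 32 ≈ 63.5.
Standard quotas: A 4.850, B 3.244, C 20.299, D 3.606.
Lower quotas: A 4, B 3, C 20, D 3 (sum 30, leaving 2 seats).
Remainders in descending order: A 0.850, D 0.606, C 0.299, B 0.244.
Largest remainders: A, D receive the extra seats.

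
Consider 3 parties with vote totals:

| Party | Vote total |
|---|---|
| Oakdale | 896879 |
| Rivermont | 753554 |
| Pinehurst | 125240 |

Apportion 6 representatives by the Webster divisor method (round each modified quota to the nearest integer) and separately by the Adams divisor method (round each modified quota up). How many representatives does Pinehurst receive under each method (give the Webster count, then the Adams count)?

Webster: Oakdale 3, Rivermont 3, Pinehurst 0.
Adams: Oakdale 3, Rivermont 2, Pinehurst 1.
Pinehurst gets 0 under Webster and 1 under Adams.

0 and 1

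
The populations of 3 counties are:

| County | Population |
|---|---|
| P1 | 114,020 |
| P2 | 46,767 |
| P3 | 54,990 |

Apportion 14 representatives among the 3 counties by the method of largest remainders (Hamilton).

Standard divisor: 215777 ÷ 14 ≈ 15412.643.
Standard quotas: P1 7.3978, P2 3.0343, P3 3.5679.
Lower quotas: P1 7, P2 3, P3 3 (sum 13, leaving 1 seat).
Remainders in descending order: P3 0.5679, P1 0.3978, P2 0.0343.
The surplus seat goes to P3.

P1 7, P2 3, P3 4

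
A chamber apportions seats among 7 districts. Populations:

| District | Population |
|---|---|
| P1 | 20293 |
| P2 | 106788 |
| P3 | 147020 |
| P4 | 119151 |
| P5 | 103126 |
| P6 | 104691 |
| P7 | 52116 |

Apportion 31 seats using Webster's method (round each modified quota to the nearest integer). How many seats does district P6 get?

5

Standard divisor 653185/31 ≈ 21070.484; standard quotas: P1 0.963, P2 5.068, P3 6.978, P4 5.655, P5 4.894, P6 4.969, P7 2.473.
Rounding to the nearest integer gives P1 1, P2 5, P3 7, P4 6, P5 5, P6 5, P7 2 — total 31, matching the house size, so no adjustment is needed.
P6 receives 5.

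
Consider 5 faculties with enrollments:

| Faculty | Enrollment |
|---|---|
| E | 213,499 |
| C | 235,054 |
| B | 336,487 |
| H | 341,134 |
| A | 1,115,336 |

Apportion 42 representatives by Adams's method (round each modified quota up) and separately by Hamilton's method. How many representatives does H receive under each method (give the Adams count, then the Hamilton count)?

Adams: E 4, C 5, B 6, H 7, A 20.
Hamilton: E 4, C 5, B 6, H 6, A 21.
H gets 7 under Adams and 6 under Hamilton.

7 and 6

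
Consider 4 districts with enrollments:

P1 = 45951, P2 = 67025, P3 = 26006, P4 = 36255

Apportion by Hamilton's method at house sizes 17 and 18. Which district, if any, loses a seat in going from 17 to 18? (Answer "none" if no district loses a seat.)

At 17 seats: P1 4, P2 6, P3 3, P4 4.
At 18 seats: P1 5, P2 7, P3 2, P4 4.
P3 drops from 3 to 2.

P3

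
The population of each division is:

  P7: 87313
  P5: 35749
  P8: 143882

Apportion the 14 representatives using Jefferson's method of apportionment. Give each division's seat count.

P7: 4, P5: 2, P8: 8

Standard divisor 266944/14 ≈ 19067.429; standard quotas: P7 4.579, P5 1.875, P8 7.546.
Rounding down gives 4, 1, 7 = 12 seats, so the divisor must be adjusted.
With modified divisor 17670: modified quotas P7 4.941, P5 2.023, P8 8.143.
Rounding down: P7 4, P5 2, P8 8 (total 14).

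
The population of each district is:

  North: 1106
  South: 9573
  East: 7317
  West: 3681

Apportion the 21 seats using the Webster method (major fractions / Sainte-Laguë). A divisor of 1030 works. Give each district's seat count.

North: 1, South: 9, East: 7, West: 4

With modified divisor 1030: modified quotas North 1.074, South 9.294, East 7.104, West 3.574.
Rounding to the nearest integer: North 1, South 9, East 7, West 4 (total 21).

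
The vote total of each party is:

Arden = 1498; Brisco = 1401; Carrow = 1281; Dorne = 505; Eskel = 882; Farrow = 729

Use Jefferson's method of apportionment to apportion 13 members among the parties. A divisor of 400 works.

With modified divisor 400: modified quotas Arden 3.745, Brisco 3.502, Carrow 3.203, Dorne 1.262, Eskel 2.205, Farrow 1.823.
Rounding down: Arden 3, Brisco 3, Carrow 3, Dorne 1, Eskel 2, Farrow 1 (total 13).

Arden=3, Brisco=3, Carrow=3, Dorne=1, Eskel=2, Farrow=1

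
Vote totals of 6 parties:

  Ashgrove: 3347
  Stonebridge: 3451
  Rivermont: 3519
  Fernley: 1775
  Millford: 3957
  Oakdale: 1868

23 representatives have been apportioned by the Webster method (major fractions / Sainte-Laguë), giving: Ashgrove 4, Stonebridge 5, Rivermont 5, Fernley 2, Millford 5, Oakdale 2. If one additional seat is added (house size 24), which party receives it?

Oakdale

Priority for the next seat is population ÷ (current seats + 0.5).
Priorities: Ashgrove 743.778, Stonebridge 627.455, Rivermont 639.818, Fernley 710.000, Millford 719.455, Oakdale 747.200.
Highest priority: Oakdale.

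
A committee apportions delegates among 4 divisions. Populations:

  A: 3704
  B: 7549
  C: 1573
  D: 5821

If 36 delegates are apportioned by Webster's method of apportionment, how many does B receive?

15

Standard divisor 18647/36 ≈ 517.972; standard quotas: A 7.151, B 14.574, C 3.037, D 11.238.
Rounding to the nearest integer gives A 7, B 15, C 3, D 11 — total 36, matching the house size, so no adjustment is needed.
B receives 15.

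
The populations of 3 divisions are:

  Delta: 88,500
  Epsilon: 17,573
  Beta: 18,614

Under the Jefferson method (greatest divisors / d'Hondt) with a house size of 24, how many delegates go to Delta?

Standard divisor 124687/24 ≈ 5195.292; standard quotas: Delta 17.035, Epsilon 3.382, Beta 3.583.
Rounding down gives 17, 3, 3 = 23 seats, so the divisor must be adjusted.
With modified divisor 4800: modified quotas Delta 18.438, Epsilon 3.661, Beta 3.878.
Rounding down: Delta 18, Epsilon 3, Beta 3 (total 24).
Delta receives 18.

18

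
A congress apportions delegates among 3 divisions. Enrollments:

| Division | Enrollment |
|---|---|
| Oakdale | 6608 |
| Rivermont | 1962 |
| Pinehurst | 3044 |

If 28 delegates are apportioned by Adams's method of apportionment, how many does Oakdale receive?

16

Standard divisor 11614/28 ≈ 414.786; standard quotas: Oakdale 15.931, Rivermont 4.730, Pinehurst 7.339.
Rounding up gives 16, 5, 8 = 29 seats, so the divisor must be adjusted.
With modified divisor 438: modified quotas Oakdale 15.087, Rivermont 4.479, Pinehurst 6.950.
Rounding up: Oakdale 16, Rivermont 5, Pinehurst 7 (total 28).
Oakdale receives 16.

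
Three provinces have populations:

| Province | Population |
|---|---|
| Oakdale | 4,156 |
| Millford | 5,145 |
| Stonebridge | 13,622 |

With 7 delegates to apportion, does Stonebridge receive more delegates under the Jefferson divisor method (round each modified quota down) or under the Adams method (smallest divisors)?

Jefferson: Oakdale 1, Millford 1, Stonebridge 5.
Adams: Oakdale 1, Millford 2, Stonebridge 4.
Stonebridge gets 5 under Jefferson and 4 under Adams.

Jefferson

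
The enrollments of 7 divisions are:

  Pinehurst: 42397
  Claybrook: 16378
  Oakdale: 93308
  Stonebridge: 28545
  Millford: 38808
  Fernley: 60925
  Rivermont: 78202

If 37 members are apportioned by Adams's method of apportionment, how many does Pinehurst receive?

Standard divisor 358563/37 ≈ 9690.892; standard quotas: Pinehurst 4.375, Claybrook 1.690, Oakdale 9.628, Stonebridge 2.946, Millford 4.005, Fernley 6.287, Rivermont 8.070.
Rounding up gives 5, 2, 10, 3, 5, 7, 9 = 41 seats, so the divisor must be adjusted.
With modified divisor 10500: modified quotas Pinehurst 4.038, Claybrook 1.560, Oakdale 8.886, Stonebridge 2.719, Millford 3.696, Fernley 5.802, Rivermont 7.448.
Rounding up: Pinehurst 5, Claybrook 2, Oakdale 9, Stonebridge 3, Millford 4, Fernley 6, Rivermont 8 (total 37).
Pinehurst receives 5.

5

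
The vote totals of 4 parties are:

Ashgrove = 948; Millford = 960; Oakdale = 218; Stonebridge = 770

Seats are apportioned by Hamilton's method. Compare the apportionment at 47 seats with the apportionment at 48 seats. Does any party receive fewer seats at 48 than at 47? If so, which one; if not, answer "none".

At 47 seats: Ashgrove 15, Millford 16, Oakdale 4, Stonebridge 12.
At 48 seats: Ashgrove 16, Millford 16, Oakdale 3, Stonebridge 13.
Oakdale drops from 4 to 3.

Oakdale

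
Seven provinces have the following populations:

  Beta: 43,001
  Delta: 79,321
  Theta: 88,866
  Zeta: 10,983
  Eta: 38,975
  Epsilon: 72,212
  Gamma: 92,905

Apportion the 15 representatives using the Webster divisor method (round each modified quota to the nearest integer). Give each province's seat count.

Beta=2, Delta=3, Theta=3, Zeta=0, Eta=1, Epsilon=3, Gamma=3

Standard divisor 426263/15 ≈ 28417.533; standard quotas: Beta 1.513, Delta 2.791, Theta 3.127, Zeta 0.386, Eta 1.372, Epsilon 2.541, Gamma 3.269.
Rounding to the nearest integer gives Beta 2, Delta 3, Theta 3, Zeta 0, Eta 1, Epsilon 3, Gamma 3 — total 15, matching the house size, so no adjustment is needed.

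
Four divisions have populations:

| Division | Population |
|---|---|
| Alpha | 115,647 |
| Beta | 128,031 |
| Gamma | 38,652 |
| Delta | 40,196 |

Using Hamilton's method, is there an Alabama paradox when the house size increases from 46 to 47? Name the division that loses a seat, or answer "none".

Gamma

At 46 seats: Alpha 16, Beta 18, Gamma 6, Delta 6.
At 47 seats: Alpha 17, Beta 19, Gamma 5, Delta 6.
Gamma drops from 6 to 5.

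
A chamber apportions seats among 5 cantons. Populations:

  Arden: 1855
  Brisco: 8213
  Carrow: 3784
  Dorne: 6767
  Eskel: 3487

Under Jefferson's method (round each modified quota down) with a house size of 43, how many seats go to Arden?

Standard divisor 24106/43 ≈ 560.605; standard quotas: Arden 3.309, Brisco 14.650, Carrow 6.750, Dorne 12.071, Eskel 6.220.
Rounding down gives 3, 14, 6, 12, 6 = 41 seats, so the divisor must be adjusted.
With modified divisor 530: modified quotas Arden 3.500, Brisco 15.496, Carrow 7.140, Dorne 12.768, Eskel 6.579.
Rounding down: Arden 3, Brisco 15, Carrow 7, Dorne 12, Eskel 6 (total 43).
Arden receives 3.

3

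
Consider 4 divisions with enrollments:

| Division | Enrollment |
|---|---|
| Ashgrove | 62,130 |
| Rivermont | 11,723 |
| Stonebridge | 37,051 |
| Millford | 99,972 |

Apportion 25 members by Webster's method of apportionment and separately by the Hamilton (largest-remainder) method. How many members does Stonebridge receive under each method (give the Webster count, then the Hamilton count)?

4 and 5

Webster: Ashgrove 8, Rivermont 1, Stonebridge 4, Millford 12.
Hamilton: Ashgrove 7, Rivermont 1, Stonebridge 5, Millford 12.
Stonebridge gets 4 under Webster and 5 under Hamilton.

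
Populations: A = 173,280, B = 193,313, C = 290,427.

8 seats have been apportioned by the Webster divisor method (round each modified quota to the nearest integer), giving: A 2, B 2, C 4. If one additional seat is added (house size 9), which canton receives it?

Priority for the next seat is population ÷ (current seats + 0.5).
Priorities: A 69312.000, B 77325.200, C 64539.333.
Highest priority: B.

B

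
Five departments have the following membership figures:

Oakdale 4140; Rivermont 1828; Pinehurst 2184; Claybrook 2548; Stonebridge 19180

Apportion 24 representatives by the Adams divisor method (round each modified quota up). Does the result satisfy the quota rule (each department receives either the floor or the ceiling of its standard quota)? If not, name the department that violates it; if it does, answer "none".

Standard quotas: Oakdale 3.325, Rivermont 1.468, Pinehurst 1.754, Claybrook 2.047, Stonebridge 15.406.
Adams allocation: Oakdale 4, Rivermont 2, Pinehurst 2, Claybrook 2, Stonebridge 14.
Stonebridge has quota 15.406 (lower 15, upper 16) but receives 14 — outside the quota interval.

Stonebridge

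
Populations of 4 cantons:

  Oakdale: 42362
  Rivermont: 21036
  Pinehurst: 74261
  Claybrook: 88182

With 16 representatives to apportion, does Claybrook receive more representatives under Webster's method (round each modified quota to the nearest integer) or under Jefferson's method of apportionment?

Webster: Oakdale 3, Rivermont 2, Pinehurst 5, Claybrook 6.
Jefferson: Oakdale 3, Rivermont 1, Pinehurst 5, Claybrook 7.
Claybrook gets 6 under Webster and 7 under Jefferson.

Jefferson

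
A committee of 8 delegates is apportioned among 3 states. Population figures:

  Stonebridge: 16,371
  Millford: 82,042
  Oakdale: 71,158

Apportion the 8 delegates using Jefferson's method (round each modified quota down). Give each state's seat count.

Standard divisor 169571/8 ≈ 21196.375; standard quotas: Stonebridge 0.772, Millford 3.871, Oakdale 3.357.
Rounding down gives 0, 3, 3 = 6 seats, so the divisor must be adjusted.
With modified divisor 17100: modified quotas Stonebridge 0.957, Millford 4.798, Oakdale 4.161.
Rounding down: Stonebridge 0, Millford 4, Oakdale 4 (total 8).

Stonebridge=0, Millford=4, Oakdale=4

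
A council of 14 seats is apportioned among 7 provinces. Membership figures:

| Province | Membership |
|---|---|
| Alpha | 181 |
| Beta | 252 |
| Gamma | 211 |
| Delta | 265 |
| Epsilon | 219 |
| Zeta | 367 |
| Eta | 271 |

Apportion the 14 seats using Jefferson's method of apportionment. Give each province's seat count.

Alpha 1, Beta 2, Gamma 2, Delta 2, Epsilon 2, Zeta 3, Eta 2

Standard divisor 1766/14 ≈ 126.143; standard quotas: Alpha 1.435, Beta 1.998, Gamma 1.673, Delta 2.101, Epsilon 1.736, Zeta 2.909, Eta 2.148.
Rounding down gives 1, 1, 1, 2, 1, 2, 2 = 10 seats, so the divisor must be adjusted.
With modified divisor 100: modified quotas Alpha 1.810, Beta 2.520, Gamma 2.110, Delta 2.650, Epsilon 2.190, Zeta 3.670, Eta 2.710.
Rounding down: Alpha 1, Beta 2, Gamma 2, Delta 2, Epsilon 2, Zeta 3, Eta 2 (total 14).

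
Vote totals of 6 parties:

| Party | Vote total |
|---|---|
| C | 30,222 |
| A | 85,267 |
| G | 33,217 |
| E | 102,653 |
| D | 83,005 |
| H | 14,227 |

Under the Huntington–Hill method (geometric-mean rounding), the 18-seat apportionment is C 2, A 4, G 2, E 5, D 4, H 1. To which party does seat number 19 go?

A

Priority for the next seat is population ÷ (√(s·(s+1))).
Priorities: C 12338.080, A 19066.281, G 13560.783, E 18741.788, D 18560.482, H 10060.008.
Highest priority: A.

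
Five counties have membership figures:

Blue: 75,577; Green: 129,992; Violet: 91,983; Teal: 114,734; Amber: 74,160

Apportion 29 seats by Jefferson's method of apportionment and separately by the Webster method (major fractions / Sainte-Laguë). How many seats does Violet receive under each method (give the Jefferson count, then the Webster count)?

Jefferson: Blue 4, Green 8, Violet 6, Teal 7, Amber 4.
Webster: Blue 5, Green 8, Violet 5, Teal 7, Amber 4.
Violet gets 6 under Jefferson and 5 under Webster.

6 and 5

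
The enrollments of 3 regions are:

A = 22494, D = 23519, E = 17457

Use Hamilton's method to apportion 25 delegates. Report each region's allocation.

A 9, D 9, E 7

The standard divisor is 63470/25 ≈ 2538.8.
Standard quotas: A 8.8601, D 9.2638, E 6.8761.
Lower quotas: A 8, D 9, E 6 (sum 23, leaving 2 seats).
Remainders in descending order: E 0.8761, A 0.8601, D 0.2638.
The surplus seats go to E, A.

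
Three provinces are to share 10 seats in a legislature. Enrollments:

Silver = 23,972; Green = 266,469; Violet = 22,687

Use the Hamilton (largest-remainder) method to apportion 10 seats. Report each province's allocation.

Standard divisor: 313128 ÷ 10 ≈ 31312.8.
Standard quotas: Silver 0.7656, Green 8.5099, Violet 0.7245.
Lower quotas: Silver 0, Green 8, Violet 0 (sum 8, leaving 2 seats).
Remainders in descending order: Silver 0.7656, Violet 0.7245, Green 0.5099.
Largest remainders: Silver, Violet receive the extra seats.

Silver: 1, Green: 8, Violet: 1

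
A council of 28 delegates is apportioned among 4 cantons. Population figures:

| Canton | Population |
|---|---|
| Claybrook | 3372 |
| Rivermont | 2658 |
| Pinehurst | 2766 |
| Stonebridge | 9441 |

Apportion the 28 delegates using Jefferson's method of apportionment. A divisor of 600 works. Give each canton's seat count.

Claybrook=5, Rivermont=4, Pinehurst=4, Stonebridge=15

With modified divisor 600: modified quotas Claybrook 5.620, Rivermont 4.430, Pinehurst 4.610, Stonebridge 15.735.
Rounding down: Claybrook 5, Rivermont 4, Pinehurst 4, Stonebridge 15 (total 28).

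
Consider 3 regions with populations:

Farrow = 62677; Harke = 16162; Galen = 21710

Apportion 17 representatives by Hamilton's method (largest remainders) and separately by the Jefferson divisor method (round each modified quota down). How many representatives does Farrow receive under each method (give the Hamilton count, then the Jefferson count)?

10 and 11

Hamilton: Farrow 10, Harke 3, Galen 4.
Jefferson: Farrow 11, Harke 2, Galen 4.
Farrow gets 10 under Hamilton and 11 under Jefferson.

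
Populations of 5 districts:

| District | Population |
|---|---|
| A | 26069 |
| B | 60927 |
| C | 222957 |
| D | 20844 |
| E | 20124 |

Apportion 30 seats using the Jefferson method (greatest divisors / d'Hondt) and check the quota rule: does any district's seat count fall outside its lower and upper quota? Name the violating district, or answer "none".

Standard quotas: A 2.229, B 5.209, C 19.060, D 1.782, E 1.720.
Jefferson allocation: A 2, B 5, C 21, D 1, E 1.
C has quota 19.060 (lower 19, upper 20) but receives 21 — outside the quota interval.

C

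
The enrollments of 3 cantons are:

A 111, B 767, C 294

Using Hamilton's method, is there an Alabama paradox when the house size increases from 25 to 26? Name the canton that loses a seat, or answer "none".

A

At 25 seats: A 3, B 16, C 6.
At 26 seats: A 2, B 17, C 7.
A drops from 3 to 2.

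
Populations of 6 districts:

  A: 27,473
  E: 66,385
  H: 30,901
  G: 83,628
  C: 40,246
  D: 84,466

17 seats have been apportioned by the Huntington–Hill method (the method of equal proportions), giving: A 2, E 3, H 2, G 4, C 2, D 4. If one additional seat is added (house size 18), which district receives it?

Priority for the next seat is population ÷ (√(s·(s+1))).
Priorities: A 11215.805, E 19163.699, H 12615.280, G 18699.789, C 16430.361, D 18887.172.
Highest priority: E.

E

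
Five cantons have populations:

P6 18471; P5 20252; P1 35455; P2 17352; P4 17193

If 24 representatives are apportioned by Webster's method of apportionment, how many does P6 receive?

Standard divisor 108723/24 ≈ 4530.125; standard quotas: P6 4.077, P5 4.471, P1 7.826, P2 3.830, P4 3.795.
Rounding to the nearest integer gives P6 4, P5 4, P1 8, P2 4, P4 4 — total 24, matching the house size, so no adjustment is needed.
P6 receives 4.

4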